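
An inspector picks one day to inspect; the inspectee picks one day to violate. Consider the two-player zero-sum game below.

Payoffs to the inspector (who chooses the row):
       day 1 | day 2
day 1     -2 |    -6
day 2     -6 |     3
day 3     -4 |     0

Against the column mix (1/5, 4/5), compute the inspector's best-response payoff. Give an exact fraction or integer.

day 1: (-2)·(1/5) + (-6)·(4/5) = -26/5.
day 2: (-6)·(1/5) + (3)·(4/5) = 6/5.
day 3: (-4)·(1/5) + (0)·(4/5) = -4/5.
The best pure response is day 2 with expected payoff 6/5.

6/5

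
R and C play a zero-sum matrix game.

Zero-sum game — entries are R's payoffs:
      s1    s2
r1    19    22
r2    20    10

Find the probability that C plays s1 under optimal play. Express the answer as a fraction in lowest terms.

12/13

Row minima are 19 and 10, so R's maximin is 19; column maxima are 20 and 22, so C's minimax is 20. These differ, so the equilibrium is in mixed strategies.
Let C play s1 with probability q. R is indifferent when 19q + 22(1−q) = 20q + 10(1−q), giving q = 12/13.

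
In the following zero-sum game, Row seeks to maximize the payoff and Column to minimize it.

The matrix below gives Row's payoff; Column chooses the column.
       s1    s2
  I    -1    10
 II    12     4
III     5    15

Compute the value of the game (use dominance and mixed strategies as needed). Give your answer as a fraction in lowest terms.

80/9

Row I is strictly dominated by row III, so Row never plays it.
The remaining 2×2 game on (II, III) × (s1, s2) has no saddle point. Let Row play II with probability p; indifference gives 12p + 5(1−p) = 4p + 15(1−p), so p = 5/9.
Similarly Column's optimal q on s1 is 11/18, and the value is 12·(11/18) + (4)·(7/18) = 80/9.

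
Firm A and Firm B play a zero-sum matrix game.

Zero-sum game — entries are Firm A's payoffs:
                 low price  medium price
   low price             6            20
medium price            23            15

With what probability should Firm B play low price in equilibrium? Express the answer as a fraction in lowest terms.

5/22

Row minima are 6 and 15, so Firm A's maximin is 15; column maxima are 23 and 20, so Firm B's minimax is 20. These differ, so the equilibrium is in mixed strategies.
Let Firm B play low price with probability q. Firm A is indifferent when 6q + 20(1−q) = 23q + 15(1−q), giving q = 5/22.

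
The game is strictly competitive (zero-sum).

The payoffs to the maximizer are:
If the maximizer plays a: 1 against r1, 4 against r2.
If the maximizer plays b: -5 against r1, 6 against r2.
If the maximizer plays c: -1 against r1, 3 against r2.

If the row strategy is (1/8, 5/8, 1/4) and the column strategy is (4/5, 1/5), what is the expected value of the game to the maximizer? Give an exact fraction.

Against (4/5, 1/5), each row's expected payoff is a: 8/5; b: -14/5; c: -1/5.
Taking the (1/8, 5/8, 1/4)-weighted average: (1/8)·(8/5) + (5/8)·(-14/5) + (1/4)·(-1/5) = -8/5.

-8/5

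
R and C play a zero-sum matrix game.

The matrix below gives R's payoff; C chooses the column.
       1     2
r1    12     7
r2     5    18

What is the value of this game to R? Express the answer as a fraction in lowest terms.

Row minima are 7 and 5, so R's maximin is 7; column maxima are 12 and 18, so C's minimax is 12. These differ, so the equilibrium is in mixed strategies.
Let R play r1 with probability p. C is indifferent when 12p + 5(1−p) = 7p + 18(1−p), giving p = 13/18.
Let C play 1 with probability q. R is indifferent when 12q + 7(1−q) = 5q + 18(1−q), giving q = 11/18.
The value is 12·(11/18) + (7)·(7/18) = 181/18.

181/18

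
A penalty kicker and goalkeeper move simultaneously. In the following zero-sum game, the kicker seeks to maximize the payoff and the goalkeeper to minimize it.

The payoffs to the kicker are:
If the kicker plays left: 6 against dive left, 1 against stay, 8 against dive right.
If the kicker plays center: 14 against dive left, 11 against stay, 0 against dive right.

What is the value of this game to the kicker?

Column dive left is strictly dominated by stay for the goalkeeper (it gives the kicker more in every row).
The remaining 2×2 game on (left, center) × (stay, dive right) has no saddle point. Let the kicker play left with probability p; indifference gives p + 11(1−p) = 8p, so p = 11/18.
Similarly the goalkeeper's optimal q on stay is 4/9, and the value is 1·(4/9) + (8)·(5/9) = 44/9.

44/9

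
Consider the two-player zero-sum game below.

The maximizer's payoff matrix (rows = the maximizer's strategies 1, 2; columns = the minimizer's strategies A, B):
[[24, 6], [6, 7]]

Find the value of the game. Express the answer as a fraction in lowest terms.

Row minima are 6 and 6, so the maximizer's maximin is 6; column maxima are 24 and 7, so the minimizer's minimax is 7. These differ, so the equilibrium is in mixed strategies.
Let the maximizer play 1 with probability p. The minimizer is indifferent when 24p + 6(1−p) = 6p + 7(1−p), giving p = 1/19.
Let the minimizer play A with probability q. The maximizer is indifferent when 24q + 6(1−q) = 6q + 7(1−q), giving q = 1/19.
The value is 24·(1/19) + (6)·(18/19) = 132/19.

132/19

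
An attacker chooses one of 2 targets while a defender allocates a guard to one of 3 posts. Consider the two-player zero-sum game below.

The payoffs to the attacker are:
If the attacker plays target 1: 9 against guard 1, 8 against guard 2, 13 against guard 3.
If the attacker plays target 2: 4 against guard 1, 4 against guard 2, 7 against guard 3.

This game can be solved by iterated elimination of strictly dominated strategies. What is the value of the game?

Row target 2 is strictly dominated by row target 1 (9>4, 8>4, 13>7); eliminate target 2.
Column guard 1 is strictly dominated by guard 2 for the defender (8<9); eliminate guard 1.
Column guard 3 is strictly dominated by guard 2 for the defender (8<13); eliminate guard 3.
Only (target 1, guard 2) remains, with payoff 8.

8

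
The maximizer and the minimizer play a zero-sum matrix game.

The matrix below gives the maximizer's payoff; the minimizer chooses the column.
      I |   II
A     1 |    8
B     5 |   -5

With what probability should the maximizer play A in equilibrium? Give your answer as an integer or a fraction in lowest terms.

Row minima are 1 and -5, so the maximizer's maximin is 1; column maxima are 5 and 8, so the minimizer's minimax is 5. These differ, so the equilibrium is in mixed strategies.
Let the maximizer play A with probability p. The minimizer is indifferent when p + 5(1−p) = 8p − 5(1−p), giving p = 10/17.

10/17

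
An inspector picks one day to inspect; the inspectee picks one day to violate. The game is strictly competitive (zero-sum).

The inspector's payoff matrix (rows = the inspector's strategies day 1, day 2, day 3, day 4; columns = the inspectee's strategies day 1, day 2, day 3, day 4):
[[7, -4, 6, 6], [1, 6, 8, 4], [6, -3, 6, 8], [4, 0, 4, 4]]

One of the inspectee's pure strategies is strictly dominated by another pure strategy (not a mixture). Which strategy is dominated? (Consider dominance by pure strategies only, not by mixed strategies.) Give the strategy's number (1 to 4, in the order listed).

3

The inspectee prefers columns that give the inspector less. Compare day 3 with day 2: -4 < 6, 6 < 8, -3 < 6, 0 < 4.
So day 2 strictly dominates day 3 for the inspectee; day 3 is strictly dominated.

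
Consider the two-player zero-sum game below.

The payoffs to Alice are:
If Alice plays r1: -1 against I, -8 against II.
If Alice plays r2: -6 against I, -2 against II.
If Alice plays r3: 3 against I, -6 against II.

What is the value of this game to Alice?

Row r1 is strictly dominated by row r3, so Alice never plays it.
The remaining 2×2 game on (r2, r3) × (I, II) has no saddle point. Let Alice play r2 with probability p; indifference gives −6p + 3(1−p) = −2p − 6(1−p), so p = 9/13.
Similarly Bob's optimal q on I is 4/13, and the value is -6·(4/13) + (-2)·(9/13) = -42/13.

-42/13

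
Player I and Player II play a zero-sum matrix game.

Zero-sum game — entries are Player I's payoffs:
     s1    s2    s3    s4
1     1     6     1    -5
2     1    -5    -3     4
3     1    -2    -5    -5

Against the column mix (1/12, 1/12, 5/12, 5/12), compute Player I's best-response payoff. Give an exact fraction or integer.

1: (1)·(1/12) + (6)·(1/12) + (1)·(5/12) + (-5)·(5/12) = -13/12.
2: (1)·(1/12) + (-5)·(1/12) + (-3)·(5/12) + (4)·(5/12) = 1/12.
3: (1)·(1/12) + (-2)·(1/12) + (-5)·(5/12) + (-5)·(5/12) = -17/4.
The best pure response is 2 with expected payoff 1/12.

1/12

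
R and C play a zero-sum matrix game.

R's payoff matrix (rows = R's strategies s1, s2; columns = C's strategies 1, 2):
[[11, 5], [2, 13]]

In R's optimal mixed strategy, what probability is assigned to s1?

11/17

Row minima are 5 and 2, so R's maximin is 5; column maxima are 11 and 13, so C's minimax is 11. These differ, so the equilibrium is in mixed strategies.
Let R play s1 with probability p. C is indifferent when 11p + 2(1−p) = 5p + 13(1−p), giving p = 11/17.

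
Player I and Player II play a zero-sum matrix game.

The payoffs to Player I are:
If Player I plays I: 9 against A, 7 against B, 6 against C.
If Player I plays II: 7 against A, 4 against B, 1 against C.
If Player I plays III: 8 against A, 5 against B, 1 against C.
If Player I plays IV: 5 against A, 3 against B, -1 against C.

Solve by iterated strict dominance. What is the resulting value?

6

Column A is strictly dominated by B for Player II (7<9, 4<7, 5<8, 3<5); eliminate A.
Row IV is strictly dominated by row I (7>3, 6>-1); eliminate IV.
Column B is strictly dominated by C for Player II (6<7, 1<4, 1<5); eliminate B.
Row II is strictly dominated by row I (6>1); eliminate II.
Row III is strictly dominated by row I (6>1); eliminate III.
Only (I, C) remains, with payoff 6.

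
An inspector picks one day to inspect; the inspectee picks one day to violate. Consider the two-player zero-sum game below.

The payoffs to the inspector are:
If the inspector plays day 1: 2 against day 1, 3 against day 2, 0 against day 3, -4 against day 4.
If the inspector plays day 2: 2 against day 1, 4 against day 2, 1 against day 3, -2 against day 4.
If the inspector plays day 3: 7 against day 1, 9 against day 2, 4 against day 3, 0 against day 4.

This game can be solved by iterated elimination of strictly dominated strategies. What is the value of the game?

0

Row day 2 is strictly dominated by row day 3 (7>2, 9>4, 4>1, 0>-2); eliminate day 2.
Column day 2 is strictly dominated by day 1 for the inspectee (2<3, 7<9); eliminate day 2.
Row day 1 is strictly dominated by row day 3 (7>2, 4>0, 0>-4); eliminate day 1.
Column day 1 is strictly dominated by day 3 for the inspectee (4<7); eliminate day 1.
Column day 3 is strictly dominated by day 4 for the inspectee (0<4); eliminate day 3.
Only (day 3, day 4) remains, with payoff 0.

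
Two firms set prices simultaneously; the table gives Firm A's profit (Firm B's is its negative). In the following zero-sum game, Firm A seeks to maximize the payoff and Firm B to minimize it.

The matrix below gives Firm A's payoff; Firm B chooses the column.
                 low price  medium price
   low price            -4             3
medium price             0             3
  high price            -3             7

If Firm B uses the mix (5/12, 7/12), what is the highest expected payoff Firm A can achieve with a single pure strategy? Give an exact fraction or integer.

17/6

low price: (-4)·(5/12) + (3)·(7/12) = 1/12.
medium price: (0)·(5/12) + (3)·(7/12) = 7/4.
high price: (-3)·(5/12) + (7)·(7/12) = 17/6.
The best pure response is high price with expected payoff 17/6.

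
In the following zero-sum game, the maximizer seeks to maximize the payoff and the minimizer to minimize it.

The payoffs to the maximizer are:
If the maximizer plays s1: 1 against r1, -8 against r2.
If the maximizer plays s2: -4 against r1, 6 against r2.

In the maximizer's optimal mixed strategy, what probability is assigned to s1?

Row minima are -8 and -4, so the maximizer's maximin is -4; column maxima are 1 and 6, so the minimizer's minimax is 1. These differ, so the equilibrium is in mixed strategies.
Let the maximizer play s1 with probability p. The minimizer is indifferent when p − 4(1−p) = −8p + 6(1−p), giving p = 10/19.

10/19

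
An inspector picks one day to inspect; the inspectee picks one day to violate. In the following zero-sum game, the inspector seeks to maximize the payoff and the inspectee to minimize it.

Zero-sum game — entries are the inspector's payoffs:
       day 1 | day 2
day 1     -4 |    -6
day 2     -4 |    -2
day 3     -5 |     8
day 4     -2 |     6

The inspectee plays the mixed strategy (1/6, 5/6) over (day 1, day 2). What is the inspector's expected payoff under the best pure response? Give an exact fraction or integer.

35/6

day 1: (-4)·(1/6) + (-6)·(5/6) = -17/3.
day 2: (-4)·(1/6) + (-2)·(5/6) = -7/3.
day 3: (-5)·(1/6) + (8)·(5/6) = 35/6.
day 4: (-2)·(1/6) + (6)·(5/6) = 14/3.
The best pure response is day 3 with expected payoff 35/6.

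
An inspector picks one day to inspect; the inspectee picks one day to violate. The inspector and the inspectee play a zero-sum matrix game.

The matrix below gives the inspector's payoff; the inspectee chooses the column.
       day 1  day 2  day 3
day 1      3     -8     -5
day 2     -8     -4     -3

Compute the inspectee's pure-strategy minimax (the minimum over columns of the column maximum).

The worst case (largest entry) in each column is day 1: 3, day 2: -4, day 3: -3.
The best (smallest) of these is -4.

-4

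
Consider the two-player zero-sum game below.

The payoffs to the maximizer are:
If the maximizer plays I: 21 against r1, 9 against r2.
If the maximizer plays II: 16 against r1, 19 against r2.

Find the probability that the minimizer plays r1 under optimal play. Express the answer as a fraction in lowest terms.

Row minima are 9 and 16, so the maximizer's maximin is 16; column maxima are 21 and 19, so the minimizer's minimax is 19. These differ, so the equilibrium is in mixed strategies.
Let the minimizer play r1 with probability q. The maximizer is indifferent when 21q + 9(1−q) = 16q + 19(1−q), giving q = 2/3.

2/3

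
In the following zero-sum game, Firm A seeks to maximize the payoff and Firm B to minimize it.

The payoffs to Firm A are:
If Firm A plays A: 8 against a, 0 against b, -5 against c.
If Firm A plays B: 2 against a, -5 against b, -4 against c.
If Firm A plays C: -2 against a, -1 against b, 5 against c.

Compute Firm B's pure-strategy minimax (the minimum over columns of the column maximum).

0

The worst case (largest entry) in each column is a: 8, b: 0, c: 5.
The best (smallest) of these is 0.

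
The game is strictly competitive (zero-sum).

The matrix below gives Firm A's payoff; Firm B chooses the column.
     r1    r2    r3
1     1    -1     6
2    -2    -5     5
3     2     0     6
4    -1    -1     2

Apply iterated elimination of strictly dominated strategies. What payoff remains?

Row 2 is strictly dominated by row 1 (1>-2, -1>-5, 6>5); eliminate 2.
Column r3 is strictly dominated by r1 for Firm B (1<6, 2<6, -1<2); eliminate r3.
Row 1 is strictly dominated by row 3 (2>1, 0>-1); eliminate 1.
Row 4 is strictly dominated by row 3 (2>-1, 0>-1); eliminate 4.
Column r1 is strictly dominated by r2 for Firm B (0<2); eliminate r1.
Only (3, r2) remains, with payoff 0.

0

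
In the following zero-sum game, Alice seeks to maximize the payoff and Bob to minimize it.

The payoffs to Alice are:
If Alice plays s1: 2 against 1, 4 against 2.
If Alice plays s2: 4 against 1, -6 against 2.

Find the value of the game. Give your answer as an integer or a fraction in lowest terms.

Row minima are 2 and -6, so Alice's maximin is 2; column maxima are 4 and 4, so Bob's minimax is 4. These differ, so the equilibrium is in mixed strategies.
Let Alice play s1 with probability p. Bob is indifferent when 2p + 4(1−p) = 4p − 6(1−p), giving p = 5/6.
Let Bob play 1 with probability q. Alice is indifferent when 2q + 4(1−q) = 4q − 6(1−q), giving q = 5/6.
The value is 2·(5/6) + (4)·(1/6) = 7/3.

7/3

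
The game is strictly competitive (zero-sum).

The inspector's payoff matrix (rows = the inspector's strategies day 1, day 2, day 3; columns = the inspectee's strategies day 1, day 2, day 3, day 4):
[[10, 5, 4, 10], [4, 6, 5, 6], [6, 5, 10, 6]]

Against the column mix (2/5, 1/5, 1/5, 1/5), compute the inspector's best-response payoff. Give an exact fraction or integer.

39/5

day 1: (10)·(2/5) + (5)·(1/5) + (4)·(1/5) + (10)·(1/5) = 39/5.
day 2: (4)·(2/5) + (6)·(1/5) + (5)·(1/5) + (6)·(1/5) = 5.
day 3: (6)·(2/5) + (5)·(1/5) + (10)·(1/5) + (6)·(1/5) = 33/5.
The best pure response is day 1 with expected payoff 39/5.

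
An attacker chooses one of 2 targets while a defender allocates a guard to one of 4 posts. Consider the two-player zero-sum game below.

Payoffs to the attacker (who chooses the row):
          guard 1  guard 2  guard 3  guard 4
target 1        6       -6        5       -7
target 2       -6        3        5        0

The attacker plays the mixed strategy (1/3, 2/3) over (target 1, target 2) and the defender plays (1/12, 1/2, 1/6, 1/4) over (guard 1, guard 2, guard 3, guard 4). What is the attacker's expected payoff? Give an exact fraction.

1/12

Against (1/12, 1/2, 1/6, 1/4), each row's expected payoff is target 1: -41/12; target 2: 11/6.
Taking the (1/3, 2/3)-weighted average: (1/3)·(-41/12) + (2/3)·(11/6) = 1/12.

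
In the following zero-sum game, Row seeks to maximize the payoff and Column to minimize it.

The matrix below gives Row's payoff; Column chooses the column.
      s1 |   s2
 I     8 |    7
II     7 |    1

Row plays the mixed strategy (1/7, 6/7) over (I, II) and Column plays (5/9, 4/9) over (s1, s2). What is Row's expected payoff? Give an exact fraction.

302/63

Against (5/9, 4/9), each row's expected payoff is I: 68/9; II: 13/3.
Taking the (1/7, 6/7)-weighted average: (1/7)·(68/9) + (6/7)·(13/3) = 302/63.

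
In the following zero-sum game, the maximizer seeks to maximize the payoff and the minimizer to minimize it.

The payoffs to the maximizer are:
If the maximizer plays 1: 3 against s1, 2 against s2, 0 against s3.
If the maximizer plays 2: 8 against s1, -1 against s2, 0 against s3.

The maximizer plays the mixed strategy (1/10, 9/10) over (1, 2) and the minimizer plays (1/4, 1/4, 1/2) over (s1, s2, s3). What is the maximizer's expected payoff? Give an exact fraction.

Against (1/4, 1/4, 1/2), each row's expected payoff is 1: 5/4; 2: 7/4.
Taking the (1/10, 9/10)-weighted average: (1/10)·(5/4) + (9/10)·(7/4) = 17/10.

17/10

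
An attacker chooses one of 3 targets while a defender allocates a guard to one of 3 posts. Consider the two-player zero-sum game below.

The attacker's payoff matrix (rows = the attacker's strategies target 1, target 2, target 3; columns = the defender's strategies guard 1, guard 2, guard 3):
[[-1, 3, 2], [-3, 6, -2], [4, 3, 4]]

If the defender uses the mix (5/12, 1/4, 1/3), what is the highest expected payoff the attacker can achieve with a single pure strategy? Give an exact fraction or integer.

15/4

target 1: (-1)·(5/12) + (3)·(1/4) + (2)·(1/3) = 1.
target 2: (-3)·(5/12) + (6)·(1/4) + (-2)·(1/3) = -5/12.
target 3: (4)·(5/12) + (3)·(1/4) + (4)·(1/3) = 15/4.
The best pure response is target 3 with expected payoff 15/4.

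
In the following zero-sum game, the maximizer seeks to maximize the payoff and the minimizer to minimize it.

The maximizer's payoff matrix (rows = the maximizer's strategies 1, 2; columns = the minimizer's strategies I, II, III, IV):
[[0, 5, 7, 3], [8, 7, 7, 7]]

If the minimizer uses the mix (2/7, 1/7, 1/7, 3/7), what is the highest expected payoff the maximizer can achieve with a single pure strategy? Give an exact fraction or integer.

51/7

1: (0)·(2/7) + (5)·(1/7) + (7)·(1/7) + (3)·(3/7) = 3.
2: (8)·(2/7) + (7)·(1/7) + (7)·(1/7) + (7)·(3/7) = 51/7.
The best pure response is 2 with expected payoff 51/7.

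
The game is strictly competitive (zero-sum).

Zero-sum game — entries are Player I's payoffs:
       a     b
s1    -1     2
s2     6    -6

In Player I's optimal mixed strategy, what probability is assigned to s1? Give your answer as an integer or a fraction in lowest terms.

Row minima are -1 and -6, so Player I's maximin is -1; column maxima are 6 and 2, so Player II's minimax is 2. These differ, so the equilibrium is in mixed strategies.
Let Player I play s1 with probability p. Player II is indifferent when −p + 6(1−p) = 2p − 6(1−p), giving p = 4/5.

4/5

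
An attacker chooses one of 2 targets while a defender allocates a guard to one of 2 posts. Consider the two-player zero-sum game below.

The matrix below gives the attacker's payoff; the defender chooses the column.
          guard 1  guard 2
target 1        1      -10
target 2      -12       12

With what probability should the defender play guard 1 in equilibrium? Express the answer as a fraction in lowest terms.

22/35

Row minima are -10 and -12, so the attacker's maximin is -10; column maxima are 1 and 12, so the defender's minimax is 1. These differ, so the equilibrium is in mixed strategies.
Let the defender play guard 1 with probability q. The attacker is indifferent when q − 10(1−q) = −12q + 12(1−q), giving q = 22/35.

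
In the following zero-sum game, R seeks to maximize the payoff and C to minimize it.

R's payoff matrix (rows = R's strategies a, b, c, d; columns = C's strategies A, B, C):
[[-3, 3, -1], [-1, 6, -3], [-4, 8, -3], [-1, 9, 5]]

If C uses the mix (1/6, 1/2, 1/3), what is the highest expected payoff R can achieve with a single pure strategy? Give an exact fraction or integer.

6

a: (-3)·(1/6) + (3)·(1/2) + (-1)·(1/3) = 2/3.
b: (-1)·(1/6) + (6)·(1/2) + (-3)·(1/3) = 11/6.
c: (-4)·(1/6) + (8)·(1/2) + (-3)·(1/3) = 7/3.
d: (-1)·(1/6) + (9)·(1/2) + (5)·(1/3) = 6.
The best pure response is d with expected payoff 6.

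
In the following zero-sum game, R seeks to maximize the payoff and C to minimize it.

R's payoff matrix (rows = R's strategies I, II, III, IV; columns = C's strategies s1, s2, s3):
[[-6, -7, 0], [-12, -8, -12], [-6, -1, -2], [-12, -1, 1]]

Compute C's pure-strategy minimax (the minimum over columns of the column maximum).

The worst case (largest entry) in each column is s1: -6, s2: -1, s3: 1.
The best (smallest) of these is -6.

-6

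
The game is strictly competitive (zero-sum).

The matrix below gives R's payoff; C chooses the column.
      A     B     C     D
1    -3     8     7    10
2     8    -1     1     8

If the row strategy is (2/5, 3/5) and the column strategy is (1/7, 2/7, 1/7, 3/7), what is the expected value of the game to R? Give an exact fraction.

193/35

Against (1/7, 2/7, 1/7, 3/7), each row's expected payoff is 1: 50/7; 2: 31/7.
Taking the (2/5, 3/5)-weighted average: (2/5)·(50/7) + (3/5)·(31/7) = 193/35.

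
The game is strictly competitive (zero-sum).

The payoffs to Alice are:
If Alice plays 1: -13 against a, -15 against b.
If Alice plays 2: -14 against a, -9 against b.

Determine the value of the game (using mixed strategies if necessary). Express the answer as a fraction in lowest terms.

-93/7

Row minima are -15 and -14, so Alice's maximin is -14; column maxima are -13 and -9, so Bob's minimax is -13. These differ, so the equilibrium is in mixed strategies.
Let Alice play 1 with probability p. Bob is indifferent when −13p − 14(1−p) = −15p − 9(1−p), giving p = 5/7.
Let Bob play a with probability q. Alice is indifferent when −13q − 15(1−q) = −14q − 9(1−q), giving q = 6/7.
The value is -13·(6/7) + (-15)·(1/7) = -93/7.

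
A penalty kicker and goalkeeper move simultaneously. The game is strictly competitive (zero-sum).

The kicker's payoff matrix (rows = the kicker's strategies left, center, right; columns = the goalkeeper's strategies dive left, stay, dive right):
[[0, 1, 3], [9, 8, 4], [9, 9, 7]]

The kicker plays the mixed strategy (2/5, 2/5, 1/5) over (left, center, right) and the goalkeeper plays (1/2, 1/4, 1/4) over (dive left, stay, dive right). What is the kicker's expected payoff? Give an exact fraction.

51/10

Against (1/2, 1/4, 1/4), each row's expected payoff is left: 1; center: 15/2; right: 17/2.
Taking the (2/5, 2/5, 1/5)-weighted average: (2/5)·(1) + (2/5)·(15/2) + (1/5)·(17/2) = 51/10.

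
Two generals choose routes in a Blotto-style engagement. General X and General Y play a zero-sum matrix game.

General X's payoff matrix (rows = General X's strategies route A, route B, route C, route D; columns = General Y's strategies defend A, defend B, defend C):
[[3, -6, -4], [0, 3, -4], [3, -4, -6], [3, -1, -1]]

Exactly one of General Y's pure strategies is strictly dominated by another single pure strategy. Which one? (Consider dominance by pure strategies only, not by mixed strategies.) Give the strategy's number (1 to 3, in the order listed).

General Y prefers columns that give General X less. Compare defend A with defend C: -4 < 3, -4 < 0, -6 < 3, -1 < 3.
So defend C strictly dominates defend A for General Y; defend A is strictly dominated.

1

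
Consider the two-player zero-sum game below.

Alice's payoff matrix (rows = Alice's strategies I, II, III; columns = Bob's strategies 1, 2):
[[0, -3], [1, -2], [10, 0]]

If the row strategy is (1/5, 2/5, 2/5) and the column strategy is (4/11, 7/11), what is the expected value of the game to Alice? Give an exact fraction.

Against (4/11, 7/11), each row's expected payoff is I: -21/11; II: -10/11; III: 40/11.
Taking the (1/5, 2/5, 2/5)-weighted average: (1/5)·(-21/11) + (2/5)·(-10/11) + (2/5)·(40/11) = 39/55.

39/55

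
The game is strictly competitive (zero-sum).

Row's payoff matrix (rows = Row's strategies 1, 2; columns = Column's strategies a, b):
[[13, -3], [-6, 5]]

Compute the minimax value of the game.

47/27

Row minima are -3 and -6, so Row's maximin is -3; column maxima are 13 and 5, so Column's minimax is 5. These differ, so the equilibrium is in mixed strategies.
Let Row play 1 with probability p. Column is indifferent when 13p − 6(1−p) = −3p + 5(1−p), giving p = 11/27.
Let Column play a with probability q. Row is indifferent when 13q − 3(1−q) = −6q + 5(1−q), giving q = 8/27.
The value is 13·(8/27) + (-3)·(19/27) = 47/27.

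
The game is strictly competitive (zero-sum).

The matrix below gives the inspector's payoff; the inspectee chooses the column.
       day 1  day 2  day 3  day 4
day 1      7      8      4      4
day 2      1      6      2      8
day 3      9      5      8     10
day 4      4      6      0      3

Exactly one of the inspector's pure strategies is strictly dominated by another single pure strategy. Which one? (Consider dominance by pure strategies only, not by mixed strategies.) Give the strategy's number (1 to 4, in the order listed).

4

Compare day 4 with day 1: 7 > 4, 8 > 6, 4 > 0, 4 > 3.
So day 1 strictly dominates day 4 for the inspector; day 4 is strictly dominated.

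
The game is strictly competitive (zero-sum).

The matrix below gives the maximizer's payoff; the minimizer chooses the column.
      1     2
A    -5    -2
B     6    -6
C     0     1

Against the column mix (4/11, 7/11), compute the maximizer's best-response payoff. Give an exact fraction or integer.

A: (-5)·(4/11) + (-2)·(7/11) = -34/11.
B: (6)·(4/11) + (-6)·(7/11) = -18/11.
C: (0)·(4/11) + (1)·(7/11) = 7/11.
The best pure response is C with expected payoff 7/11.

7/11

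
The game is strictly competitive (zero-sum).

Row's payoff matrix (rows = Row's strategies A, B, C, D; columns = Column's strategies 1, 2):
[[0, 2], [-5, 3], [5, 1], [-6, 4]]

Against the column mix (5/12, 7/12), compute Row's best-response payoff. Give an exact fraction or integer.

8/3

A: (0)·(5/12) + (2)·(7/12) = 7/6.
B: (-5)·(5/12) + (3)·(7/12) = -1/3.
C: (5)·(5/12) + (1)·(7/12) = 8/3.
D: (-6)·(5/12) + (4)·(7/12) = -1/6.
The best pure response is C with expected payoff 8/3.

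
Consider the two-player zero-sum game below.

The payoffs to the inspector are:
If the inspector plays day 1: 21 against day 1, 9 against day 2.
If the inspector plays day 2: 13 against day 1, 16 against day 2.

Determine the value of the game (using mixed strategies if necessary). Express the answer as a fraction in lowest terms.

73/5

Row minima are 9 and 13, so the inspector's maximin is 13; column maxima are 21 and 16, so the inspectee's minimax is 16. These differ, so the equilibrium is in mixed strategies.
Let the inspector play day 1 with probability p. The inspectee is indifferent when 21p + 13(1−p) = 9p + 16(1−p), giving p = 1/5.
Let the inspectee play day 1 with probability q. The inspector is indifferent when 21q + 9(1−q) = 13q + 16(1−q), giving q = 7/15.
The value is 21·(7/15) + (9)·(8/15) = 73/5.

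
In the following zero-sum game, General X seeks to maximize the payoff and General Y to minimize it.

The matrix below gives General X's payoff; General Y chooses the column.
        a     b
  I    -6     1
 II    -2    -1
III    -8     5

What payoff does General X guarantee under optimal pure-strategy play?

Row minima: -6, -2, -8 → General X's maximin is -2.
Column maxima: -2, 5 → General Y's minimax is -2.
They coincide at (II, a), so the value is -2.

-2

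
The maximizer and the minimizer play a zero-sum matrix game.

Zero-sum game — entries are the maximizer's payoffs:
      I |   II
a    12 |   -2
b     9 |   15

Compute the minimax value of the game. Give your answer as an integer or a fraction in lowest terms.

Row minima are -2 and 9, so the maximizer's maximin is 9; column maxima are 12 and 15, so the minimizer's minimax is 12. These differ, so the equilibrium is in mixed strategies.
Let the maximizer play a with probability p. The minimizer is indifferent when 12p + 9(1−p) = −2p + 15(1−p), giving p = 3/10.
Let the minimizer play I with probability q. The maximizer is indifferent when 12q − 2(1−q) = 9q + 15(1−q), giving q = 17/20.
The value is 12·(17/20) + (-2)·(3/20) = 99/10.

99/10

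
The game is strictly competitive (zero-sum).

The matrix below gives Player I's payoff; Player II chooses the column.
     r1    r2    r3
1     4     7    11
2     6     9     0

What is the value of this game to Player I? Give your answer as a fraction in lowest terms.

Column r2 is strictly dominated by r1 for Player II (it gives Player I more in every row).
The remaining 2×2 game on (1, 2) × (r1, r3) has no saddle point. Let Player I play 1 with probability p; indifference gives 4p + 6(1−p) = 11p, so p = 6/13.
Similarly Player II's optimal q on r1 is 11/13, and the value is 4·(11/13) + (11)·(2/13) = 66/13.

66/13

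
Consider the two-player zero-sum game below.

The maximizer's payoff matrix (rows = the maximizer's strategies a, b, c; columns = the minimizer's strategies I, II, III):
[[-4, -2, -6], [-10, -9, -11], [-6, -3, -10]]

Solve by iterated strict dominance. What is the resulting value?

-6

Column I is strictly dominated by III for the minimizer (-6<-4, -11<-10, -10<-6); eliminate I.
Row b is strictly dominated by row a (-2>-9, -6>-11); eliminate b.
Column II is strictly dominated by III for the minimizer (-6<-2, -10<-3); eliminate II.
Row c is strictly dominated by row a (-6>-10); eliminate c.
Only (a, III) remains, with payoff -6.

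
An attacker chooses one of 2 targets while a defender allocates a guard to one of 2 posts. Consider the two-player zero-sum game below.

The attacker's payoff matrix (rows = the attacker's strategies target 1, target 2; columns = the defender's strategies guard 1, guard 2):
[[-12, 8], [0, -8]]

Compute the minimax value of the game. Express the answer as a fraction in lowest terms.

Row minima are -12 and -8, so the attacker's maximin is -8; column maxima are 0 and 8, so the defender's minimax is 0. These differ, so the equilibrium is in mixed strategies.
Let the attacker play target 1 with probability p. The defender is indifferent when −12p = 8p − 8(1−p), giving p = 2/7.
Let the defender play guard 1 with probability q. The attacker is indifferent when −12q + 8(1−q) = −8(1−q), giving q = 4/7.
The value is -12·(4/7) + (8)·(3/7) = -24/7.

-24/7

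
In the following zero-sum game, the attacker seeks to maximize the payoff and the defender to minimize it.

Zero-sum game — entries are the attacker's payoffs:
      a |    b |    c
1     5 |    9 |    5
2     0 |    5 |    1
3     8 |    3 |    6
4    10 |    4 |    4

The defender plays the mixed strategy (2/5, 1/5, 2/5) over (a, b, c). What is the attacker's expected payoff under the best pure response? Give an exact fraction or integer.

1: (5)·(2/5) + (9)·(1/5) + (5)·(2/5) = 29/5.
2: (0)·(2/5) + (5)·(1/5) + (1)·(2/5) = 7/5.
3: (8)·(2/5) + (3)·(1/5) + (6)·(2/5) = 31/5.
4: (10)·(2/5) + (4)·(1/5) + (4)·(2/5) = 32/5.
The best pure response is 4 with expected payoff 32/5.

32/5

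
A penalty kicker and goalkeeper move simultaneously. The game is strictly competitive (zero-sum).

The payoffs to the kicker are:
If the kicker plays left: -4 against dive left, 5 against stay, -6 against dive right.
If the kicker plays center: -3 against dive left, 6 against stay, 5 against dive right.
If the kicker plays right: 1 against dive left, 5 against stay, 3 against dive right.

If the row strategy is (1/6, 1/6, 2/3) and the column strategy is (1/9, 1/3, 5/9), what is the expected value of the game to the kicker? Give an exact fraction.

Against (1/9, 1/3, 5/9), each row's expected payoff is left: -19/9; center: 40/9; right: 31/9.
Taking the (1/6, 1/6, 2/3)-weighted average: (1/6)·(-19/9) + (1/6)·(40/9) + (2/3)·(31/9) = 145/54.

145/54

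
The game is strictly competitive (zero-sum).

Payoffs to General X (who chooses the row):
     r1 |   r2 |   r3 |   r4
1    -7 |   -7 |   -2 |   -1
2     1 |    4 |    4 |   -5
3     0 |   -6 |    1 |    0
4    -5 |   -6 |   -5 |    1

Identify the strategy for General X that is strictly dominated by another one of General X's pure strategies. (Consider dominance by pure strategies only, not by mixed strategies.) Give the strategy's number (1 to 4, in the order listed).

Compare 1 with 3: 0 > -7, -6 > -7, 1 > -2, 0 > -1.
So 3 strictly dominates 1 for General X; 1 is strictly dominated.

1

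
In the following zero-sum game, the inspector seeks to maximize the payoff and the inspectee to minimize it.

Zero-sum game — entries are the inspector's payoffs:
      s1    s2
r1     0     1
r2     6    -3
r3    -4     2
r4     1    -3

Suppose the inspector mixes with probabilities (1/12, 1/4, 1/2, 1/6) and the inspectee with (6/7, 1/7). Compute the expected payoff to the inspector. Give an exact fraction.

-13/42

Against (6/7, 1/7), each row's expected payoff is r1: 1/7; r2: 33/7; r3: -22/7; r4: 3/7.
Taking the (1/12, 1/4, 1/2, 1/6)-weighted average: (1/12)·(1/7) + (1/4)·(33/7) + (1/2)·(-22/7) + (1/6)·(3/7) = -13/42.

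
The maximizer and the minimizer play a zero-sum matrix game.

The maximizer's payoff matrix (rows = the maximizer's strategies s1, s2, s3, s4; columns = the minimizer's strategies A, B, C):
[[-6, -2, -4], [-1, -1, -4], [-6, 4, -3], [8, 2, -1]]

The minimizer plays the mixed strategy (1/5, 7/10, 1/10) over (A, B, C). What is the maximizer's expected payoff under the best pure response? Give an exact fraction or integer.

s1: (-6)·(1/5) + (-2)·(7/10) + (-4)·(1/10) = -3.
s2: (-1)·(1/5) + (-1)·(7/10) + (-4)·(1/10) = -13/10.
s3: (-6)·(1/5) + (4)·(7/10) + (-3)·(1/10) = 13/10.
s4: (8)·(1/5) + (2)·(7/10) + (-1)·(1/10) = 29/10.
The best pure response is s4 with expected payoff 29/10.

29/10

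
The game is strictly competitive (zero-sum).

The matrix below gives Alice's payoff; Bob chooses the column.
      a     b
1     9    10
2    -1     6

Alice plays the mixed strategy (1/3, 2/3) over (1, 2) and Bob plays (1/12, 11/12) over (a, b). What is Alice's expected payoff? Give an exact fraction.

Against (1/12, 11/12), each row's expected payoff is 1: 119/12; 2: 65/12.
Taking the (1/3, 2/3)-weighted average: (1/3)·(119/12) + (2/3)·(65/12) = 83/12.

83/12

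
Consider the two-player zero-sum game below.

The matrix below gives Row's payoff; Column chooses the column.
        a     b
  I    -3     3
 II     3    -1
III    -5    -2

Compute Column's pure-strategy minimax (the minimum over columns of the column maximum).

3

The worst case (largest entry) in each column is a: 3, b: 3.
The best (smallest) of these is 3.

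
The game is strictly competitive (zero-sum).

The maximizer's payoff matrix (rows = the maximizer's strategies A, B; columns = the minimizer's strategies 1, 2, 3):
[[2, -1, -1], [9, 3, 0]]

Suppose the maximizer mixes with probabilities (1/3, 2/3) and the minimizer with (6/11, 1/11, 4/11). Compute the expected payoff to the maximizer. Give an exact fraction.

11/3

Against (6/11, 1/11, 4/11), each row's expected payoff is A: 7/11; B: 57/11.
Taking the (1/3, 2/3)-weighted average: (1/3)·(7/11) + (2/3)·(57/11) = 11/3.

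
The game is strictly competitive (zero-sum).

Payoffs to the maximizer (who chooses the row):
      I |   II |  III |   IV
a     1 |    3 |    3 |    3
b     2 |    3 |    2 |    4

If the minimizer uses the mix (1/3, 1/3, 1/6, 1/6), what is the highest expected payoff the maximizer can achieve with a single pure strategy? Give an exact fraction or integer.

8/3

a: (1)·(1/3) + (3)·(1/3) + (3)·(1/6) + (3)·(1/6) = 7/3.
b: (2)·(1/3) + (3)·(1/3) + (2)·(1/6) + (4)·(1/6) = 8/3.
The best pure response is b with expected payoff 8/3.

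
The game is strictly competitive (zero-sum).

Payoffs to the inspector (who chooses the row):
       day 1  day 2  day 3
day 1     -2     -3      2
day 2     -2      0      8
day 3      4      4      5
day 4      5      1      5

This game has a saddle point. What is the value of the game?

4

Row minima: -3, -2, 4, 1 → the inspector's maximin is 4.
Column maxima: 5, 4, 8 → the inspectee's minimax is 4.
They coincide at (day 3, day 2), so the value is 4.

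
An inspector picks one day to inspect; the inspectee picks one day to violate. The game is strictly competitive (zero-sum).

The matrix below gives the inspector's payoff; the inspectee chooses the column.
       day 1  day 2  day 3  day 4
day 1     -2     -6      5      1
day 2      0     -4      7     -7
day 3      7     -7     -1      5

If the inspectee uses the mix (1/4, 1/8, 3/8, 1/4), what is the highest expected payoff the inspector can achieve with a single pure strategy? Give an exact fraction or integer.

day 1: (-2)·(1/4) + (-6)·(1/8) + (5)·(3/8) + (1)·(1/4) = 7/8.
day 2: (0)·(1/4) + (-4)·(1/8) + (7)·(3/8) + (-7)·(1/4) = 3/8.
day 3: (7)·(1/4) + (-7)·(1/8) + (-1)·(3/8) + (5)·(1/4) = 7/4.
The best pure response is day 3 with expected payoff 7/4.

7/4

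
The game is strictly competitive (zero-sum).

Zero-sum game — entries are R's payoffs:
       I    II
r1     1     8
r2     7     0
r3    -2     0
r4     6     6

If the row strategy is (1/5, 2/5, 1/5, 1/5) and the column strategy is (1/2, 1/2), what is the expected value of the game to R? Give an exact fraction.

33/10

Against (1/2, 1/2), each row's expected payoff is r1: 9/2; r2: 7/2; r3: -1; r4: 6.
Taking the (1/5, 2/5, 1/5, 1/5)-weighted average: (1/5)·(9/2) + (2/5)·(7/2) + (1/5)·(-1) + (1/5)·(6) = 33/10.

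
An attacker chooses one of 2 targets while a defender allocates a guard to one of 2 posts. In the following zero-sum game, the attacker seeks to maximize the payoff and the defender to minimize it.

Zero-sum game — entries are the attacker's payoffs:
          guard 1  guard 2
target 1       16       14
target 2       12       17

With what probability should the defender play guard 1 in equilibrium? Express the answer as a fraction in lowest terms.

3/7

Row minima are 14 and 12, so the attacker's maximin is 14; column maxima are 16 and 17, so the defender's minimax is 16. These differ, so the equilibrium is in mixed strategies.
Let the defender play guard 1 with probability q. The attacker is indifferent when 16q + 14(1−q) = 12q + 17(1−q), giving q = 3/7.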